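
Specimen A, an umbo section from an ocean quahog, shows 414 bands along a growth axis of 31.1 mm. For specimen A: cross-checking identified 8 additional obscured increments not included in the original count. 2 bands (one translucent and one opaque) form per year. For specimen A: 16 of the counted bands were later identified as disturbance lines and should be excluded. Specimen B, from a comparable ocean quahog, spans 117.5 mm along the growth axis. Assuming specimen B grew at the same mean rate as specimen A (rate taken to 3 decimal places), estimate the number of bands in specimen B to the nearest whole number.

Specimen A: correcting the raw count gives 414 − 16 + 8 = 406 true bands.
Specimen A: dividing by 2 bands per year: 406 / 2 = 203 years.
A: 31.1 mm over 203 years gives 31.1 / 203 ≈ 0.153 mm/year.
Specimen B: 117.5 mm / 0.153 mm per year = 767.97 years; at 2 bands per year that is 767.97 × 2 ≈ 1536 bands.

1536 bands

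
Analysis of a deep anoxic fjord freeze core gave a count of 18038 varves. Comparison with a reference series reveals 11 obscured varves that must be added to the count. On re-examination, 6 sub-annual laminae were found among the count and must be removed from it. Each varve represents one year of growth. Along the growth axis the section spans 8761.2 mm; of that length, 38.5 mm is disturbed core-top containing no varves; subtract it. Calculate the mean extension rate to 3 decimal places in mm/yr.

Correcting the raw count gives 18038 − 6 + 11 = 18043 true varves.
Removing the 38.5 mm offcut leaves 8761.2 − 38.5 = 8722.7 mm.
8722.7 mm over 18043 years gives 8722.7 / 18043 ≈ 0.483 mm/yr.

0.483 mm/yr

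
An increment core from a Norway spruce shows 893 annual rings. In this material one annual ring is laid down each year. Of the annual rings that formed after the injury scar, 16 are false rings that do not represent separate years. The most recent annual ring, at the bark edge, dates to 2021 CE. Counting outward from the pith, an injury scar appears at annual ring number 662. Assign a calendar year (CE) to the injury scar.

1806 CE

Between annual ring 662 and the bark edge there are 893 − 662 = 231 annual rings.
Removing the 16 false annual rings leaves 231 − 16 = 215 true annual rings beyond the injury scar.
The annual ring at the bark edge is 2021 CE, so the injury scar dates to 2021 − 215 = 1806 CE.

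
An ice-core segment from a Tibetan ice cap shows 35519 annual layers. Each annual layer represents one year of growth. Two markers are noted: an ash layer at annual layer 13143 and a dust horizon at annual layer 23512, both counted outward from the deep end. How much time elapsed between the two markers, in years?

Separation: 23512 − 13143 = 10369 annual layers.
That is 10369 years at one annual layer per year.

10369 years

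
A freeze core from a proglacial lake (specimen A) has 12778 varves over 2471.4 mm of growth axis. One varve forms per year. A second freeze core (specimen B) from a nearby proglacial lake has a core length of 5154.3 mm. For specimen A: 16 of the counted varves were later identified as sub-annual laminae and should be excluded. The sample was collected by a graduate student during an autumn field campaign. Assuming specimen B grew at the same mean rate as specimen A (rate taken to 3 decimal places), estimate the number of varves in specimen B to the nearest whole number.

Specimen A: correcting the raw count gives 12778 − 16 = 12762 true varves.
A: Mean rate = 2471.4 mm / 12762 years ≈ 0.194 mm/year.
B spans 5154.3 / 0.194 = 26568.56 years ≈ 26569 varves.

26569 varves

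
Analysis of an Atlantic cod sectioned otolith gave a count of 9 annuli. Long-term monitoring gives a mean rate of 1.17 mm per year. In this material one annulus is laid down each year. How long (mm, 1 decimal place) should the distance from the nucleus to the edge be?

9 years of growth are recorded.
9 years at 1.17 mm/year gives 1.17 × 9 = 10.5 mm.

10.5 mm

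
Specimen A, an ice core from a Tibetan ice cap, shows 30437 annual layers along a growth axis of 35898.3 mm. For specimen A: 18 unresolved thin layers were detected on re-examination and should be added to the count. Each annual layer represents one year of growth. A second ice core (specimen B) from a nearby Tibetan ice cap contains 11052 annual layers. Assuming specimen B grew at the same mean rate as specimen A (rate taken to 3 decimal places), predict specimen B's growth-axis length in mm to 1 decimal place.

13030.3 mm

Specimen A: after corrections the count is 30437 + 18 = 30455 annual layers.
A: Extension rate ≈ 35898.3 / 30455 = 1.179 mm/year.
For B, 1.179 mm/year × 11052 years = 13030.3 mm.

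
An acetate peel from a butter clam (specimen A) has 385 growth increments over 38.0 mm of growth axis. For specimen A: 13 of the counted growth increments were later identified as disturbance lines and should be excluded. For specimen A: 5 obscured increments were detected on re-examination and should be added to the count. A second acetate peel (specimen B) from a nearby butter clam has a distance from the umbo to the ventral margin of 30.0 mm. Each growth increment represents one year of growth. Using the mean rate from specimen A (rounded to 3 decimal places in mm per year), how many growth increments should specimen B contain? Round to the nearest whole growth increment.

297 growth increments

Specimen A: after corrections the count is 385 − 13 + 5 = 377 growth increments.
A: Mean rate = 38.0 mm / 377 years ≈ 0.101 mm/year.
Specimen B: 30.0 mm / 0.101 mm per year = 297.03 years ≈ 297 growth increments.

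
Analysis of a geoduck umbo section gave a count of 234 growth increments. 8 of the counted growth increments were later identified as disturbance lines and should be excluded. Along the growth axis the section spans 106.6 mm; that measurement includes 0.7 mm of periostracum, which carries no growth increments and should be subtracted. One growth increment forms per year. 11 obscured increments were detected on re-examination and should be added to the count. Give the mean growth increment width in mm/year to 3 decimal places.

0.447 mm/year

Adjusted count: 234 − 8 + 11 = 237 growth increments.
The growth record spans 106.6 − 0.7 = 105.9 mm.
Mean rate = 105.9 mm / 237 years ≈ 0.447 mm/year.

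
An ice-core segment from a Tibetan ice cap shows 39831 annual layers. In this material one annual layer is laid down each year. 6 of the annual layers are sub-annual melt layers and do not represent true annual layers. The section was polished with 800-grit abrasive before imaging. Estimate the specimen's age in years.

39825 years

Adjusted count: 39831 − 6 = 39825 annual layers.
With a one-to-one annual layer periodicity this is 39825 years.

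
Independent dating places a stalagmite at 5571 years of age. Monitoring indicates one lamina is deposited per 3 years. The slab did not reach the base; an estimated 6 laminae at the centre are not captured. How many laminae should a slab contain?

1851 laminae

At 3 years per lamina, 5571 / 3 = 1857 laminae are expected.
1857 − 6 missed = 1851 laminae expected in the prepared section.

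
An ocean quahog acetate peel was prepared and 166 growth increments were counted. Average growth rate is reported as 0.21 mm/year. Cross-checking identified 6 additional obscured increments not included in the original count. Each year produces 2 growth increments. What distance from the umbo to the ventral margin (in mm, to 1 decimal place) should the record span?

18.1 mm

True growth increment count = 166 + 6 = 172.
172 growth increments at 2 per year is 172 / 2 = 86 years.
Length ≈ 0.21 × 86 = 18.1 mm.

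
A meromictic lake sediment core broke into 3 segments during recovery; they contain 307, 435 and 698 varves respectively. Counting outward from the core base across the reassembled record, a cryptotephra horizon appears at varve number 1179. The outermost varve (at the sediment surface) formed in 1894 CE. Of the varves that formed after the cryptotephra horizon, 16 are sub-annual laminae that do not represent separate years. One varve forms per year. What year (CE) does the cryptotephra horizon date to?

1649 CE

Total varves = 307 + 435 + 698 = 1440.
The cryptotephra horizon sits at varve 1179 from the core base, so 1440 − 1179 = 261 varves formed after it.
Excluding 16 false varves: 261 − 16 = 245.
The varve at the sediment surface is 1894 CE, so the cryptotephra horizon dates to 1894 − 245 = 1649 CE.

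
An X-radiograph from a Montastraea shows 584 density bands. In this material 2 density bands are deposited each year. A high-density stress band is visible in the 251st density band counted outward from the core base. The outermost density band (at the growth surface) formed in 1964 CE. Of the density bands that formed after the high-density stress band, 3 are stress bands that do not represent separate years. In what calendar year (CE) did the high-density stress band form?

The high-density stress band sits at density band 251 from the core base, so 584 − 251 = 333 density bands formed after it.
Excluding 3 false density bands: 333 − 3 = 330.
With 2 density bands per year, 330 / 2 = 165 years.
Counting back 165 years from 1964 CE places the high-density stress band in 1964 − 165 = 1799 CE.

1799 CE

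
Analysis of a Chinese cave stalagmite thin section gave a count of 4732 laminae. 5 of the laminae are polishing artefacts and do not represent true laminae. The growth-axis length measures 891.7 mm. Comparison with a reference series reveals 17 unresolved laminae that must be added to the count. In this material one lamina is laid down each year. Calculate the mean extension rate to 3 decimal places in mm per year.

0.188 mm per year

True lamina count = 4732 − 5 + 17 = 4744.
Extension rate ≈ 891.7 / 4744 = 0.188 mm per year.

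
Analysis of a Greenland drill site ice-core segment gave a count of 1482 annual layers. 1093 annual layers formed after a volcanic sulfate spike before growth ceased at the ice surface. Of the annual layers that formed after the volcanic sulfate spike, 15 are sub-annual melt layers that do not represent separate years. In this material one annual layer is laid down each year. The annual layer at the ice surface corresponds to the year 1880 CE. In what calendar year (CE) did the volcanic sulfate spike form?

1093 annual layers post-date the volcanic sulfate spike.
Removing the 15 false annual layers leaves 1093 − 15 = 1078 true annual layers beyond the volcanic sulfate spike.
1880 − 1078 = 802 CE.

802 CE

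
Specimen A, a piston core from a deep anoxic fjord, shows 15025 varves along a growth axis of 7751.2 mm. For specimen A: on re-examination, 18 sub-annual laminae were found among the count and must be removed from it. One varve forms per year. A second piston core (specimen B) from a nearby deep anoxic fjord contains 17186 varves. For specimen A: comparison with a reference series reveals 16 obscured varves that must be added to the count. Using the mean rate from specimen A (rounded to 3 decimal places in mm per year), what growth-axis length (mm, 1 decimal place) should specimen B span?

Specimen A: correcting the raw count gives 15025 − 18 + 16 = 15023 true varves.
A: 7751.2 mm over 15023 years gives 7751.2 / 15023 ≈ 0.516 mm/year.
For B, 0.516 mm/year × 17186 years = 8868.0 mm.

8868.0 mm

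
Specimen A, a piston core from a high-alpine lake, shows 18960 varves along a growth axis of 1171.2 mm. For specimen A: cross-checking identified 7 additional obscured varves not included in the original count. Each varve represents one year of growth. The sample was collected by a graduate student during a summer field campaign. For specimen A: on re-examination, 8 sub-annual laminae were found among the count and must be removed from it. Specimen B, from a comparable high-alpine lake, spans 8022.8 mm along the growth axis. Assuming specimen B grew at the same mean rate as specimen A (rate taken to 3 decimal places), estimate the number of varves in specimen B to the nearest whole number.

129400 varves

Specimen A: correcting the raw count gives 18960 − 8 + 7 = 18959 true varves.
A: 1171.2 mm over 18959 years gives 1171.2 / 18959 ≈ 0.062 mm/yr.
B spans 8022.8 / 0.062 = 129400.00 years ≈ 129400 varves.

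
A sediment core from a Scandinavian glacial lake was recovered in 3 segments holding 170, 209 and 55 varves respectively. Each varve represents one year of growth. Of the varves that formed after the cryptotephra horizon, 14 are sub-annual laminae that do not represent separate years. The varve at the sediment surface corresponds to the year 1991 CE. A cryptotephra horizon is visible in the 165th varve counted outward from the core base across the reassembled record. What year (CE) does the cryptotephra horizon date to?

Total varves = 170 + 209 + 55 = 434.
434 − 165 = 269 varves lie beyond the cryptotephra horizon toward the sediment surface.
269 − 14 false = 255 true varves after the cryptotephra horizon.
1991 − 255 = 1736 CE.

1736 CE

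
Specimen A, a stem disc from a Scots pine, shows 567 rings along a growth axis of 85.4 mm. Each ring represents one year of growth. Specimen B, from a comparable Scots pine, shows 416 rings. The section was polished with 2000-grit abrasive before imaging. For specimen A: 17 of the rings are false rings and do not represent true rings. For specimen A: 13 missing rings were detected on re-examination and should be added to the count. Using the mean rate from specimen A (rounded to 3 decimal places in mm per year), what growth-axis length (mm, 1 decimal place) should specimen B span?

63.2 mm

Specimen A: correcting the raw count gives 567 − 17 + 13 = 563 true rings.
A: Extension rate ≈ 85.4 / 563 = 0.152 mm/year.
Length of B = 0.152 × 416 = 63.2 mm.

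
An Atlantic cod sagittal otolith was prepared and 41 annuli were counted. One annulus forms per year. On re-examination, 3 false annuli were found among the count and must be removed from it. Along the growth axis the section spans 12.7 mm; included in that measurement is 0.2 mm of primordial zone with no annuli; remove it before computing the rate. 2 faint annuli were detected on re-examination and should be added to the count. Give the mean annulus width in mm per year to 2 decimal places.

True annulus count = 41 − 3 + 2 = 40.
Net length = 12.7 − 0.2 = 12.5 mm.
12.5 mm over 40 years gives 12.5 / 40 ≈ 0.31 mm per year.

0.31 mm per year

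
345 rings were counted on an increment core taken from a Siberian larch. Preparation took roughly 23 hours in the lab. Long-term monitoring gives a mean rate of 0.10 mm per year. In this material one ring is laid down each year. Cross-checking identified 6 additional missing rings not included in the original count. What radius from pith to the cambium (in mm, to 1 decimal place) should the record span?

35.1 mm

After corrections the count is 345 + 6 = 351 rings.
351 years at 0.10 mm/year gives 0.10 × 351 = 35.1 mm.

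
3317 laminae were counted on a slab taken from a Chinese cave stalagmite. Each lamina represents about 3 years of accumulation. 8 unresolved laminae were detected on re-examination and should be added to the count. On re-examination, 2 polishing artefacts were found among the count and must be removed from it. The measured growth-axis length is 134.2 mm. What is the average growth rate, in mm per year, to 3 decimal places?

True lamina count = 3317 − 2 + 8 = 3323.
3323 laminae at 3 years each span 3323 × 3 = 9969 years.
134.2 mm over 9969 years gives 134.2 / 9969 ≈ 0.013 mm per year.

0.013 mm per year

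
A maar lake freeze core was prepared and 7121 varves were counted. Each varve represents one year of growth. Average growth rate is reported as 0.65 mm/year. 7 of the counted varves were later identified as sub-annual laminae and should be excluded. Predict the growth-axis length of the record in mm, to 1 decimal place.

Correcting the raw count gives 7121 − 7 = 7114 true varves.
Length ≈ 0.65 × 7114 = 4624.1 mm.

4624.1 mm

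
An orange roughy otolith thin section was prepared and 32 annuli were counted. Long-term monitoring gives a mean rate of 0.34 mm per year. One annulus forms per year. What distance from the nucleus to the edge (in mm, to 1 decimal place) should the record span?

10.9 mm

32 years of growth are recorded.
Length ≈ 0.34 × 32 = 10.9 mm.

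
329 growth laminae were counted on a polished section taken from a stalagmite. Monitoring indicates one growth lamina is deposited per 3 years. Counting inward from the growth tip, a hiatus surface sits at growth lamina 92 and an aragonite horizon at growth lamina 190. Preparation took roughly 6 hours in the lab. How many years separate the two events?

294 years

Separation: 190 − 92 = 98 growth laminae.
At 3 years per growth lamina, 98 × 3 = 294 years.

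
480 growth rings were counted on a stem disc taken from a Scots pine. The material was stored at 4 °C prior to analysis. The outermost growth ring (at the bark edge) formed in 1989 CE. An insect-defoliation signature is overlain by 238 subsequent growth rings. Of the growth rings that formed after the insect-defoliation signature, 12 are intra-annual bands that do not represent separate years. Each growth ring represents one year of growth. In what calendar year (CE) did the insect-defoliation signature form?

238 growth rings formed after the insect-defoliation signature.
Removing the 12 false growth rings leaves 238 − 12 = 226 true growth rings beyond the insect-defoliation signature.
1989 − 226 = 1763 CE.

1763 CE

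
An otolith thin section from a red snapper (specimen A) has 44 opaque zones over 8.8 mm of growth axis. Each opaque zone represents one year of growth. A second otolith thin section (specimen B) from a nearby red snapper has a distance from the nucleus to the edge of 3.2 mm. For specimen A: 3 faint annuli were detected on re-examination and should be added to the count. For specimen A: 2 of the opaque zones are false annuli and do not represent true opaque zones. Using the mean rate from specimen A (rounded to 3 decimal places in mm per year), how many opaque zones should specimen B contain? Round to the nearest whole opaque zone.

Specimen A: correcting the raw count gives 44 − 2 + 3 = 45 true opaque zones.
A: Extension rate ≈ 8.8 / 45 = 0.196 mm/year.
Specimen B: 3.2 mm / 0.196 mm per year = 16.33 years ≈ 16 opaque zones.

16 opaque zones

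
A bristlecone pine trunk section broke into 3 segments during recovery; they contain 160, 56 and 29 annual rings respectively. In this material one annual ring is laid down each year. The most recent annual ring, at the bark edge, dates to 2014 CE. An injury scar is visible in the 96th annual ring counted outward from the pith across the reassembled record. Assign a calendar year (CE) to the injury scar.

Total annual rings = 160 + 56 + 29 = 245.
Between annual ring 96 and the bark edge there are 245 − 96 = 149 annual rings.
The annual ring at the bark edge is 2014 CE, so the injury scar dates to 2014 − 149 = 1865 CE.

1865 CE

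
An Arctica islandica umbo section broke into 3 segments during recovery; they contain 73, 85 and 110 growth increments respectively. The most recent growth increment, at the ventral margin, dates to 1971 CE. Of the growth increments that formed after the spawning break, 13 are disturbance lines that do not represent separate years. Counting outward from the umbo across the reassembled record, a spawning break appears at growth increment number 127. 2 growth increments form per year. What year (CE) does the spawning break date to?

1907 CE

Total growth increments = 73 + 85 + 110 = 268.
The spawning break sits at growth increment 127 from the umbo, so 268 − 127 = 141 growth increments formed after it.
141 − 13 false = 128 true growth increments after the spawning break.
With 2 growth increments per year, 128 / 2 = 64 years.
1971 − 64 = 1907 CE.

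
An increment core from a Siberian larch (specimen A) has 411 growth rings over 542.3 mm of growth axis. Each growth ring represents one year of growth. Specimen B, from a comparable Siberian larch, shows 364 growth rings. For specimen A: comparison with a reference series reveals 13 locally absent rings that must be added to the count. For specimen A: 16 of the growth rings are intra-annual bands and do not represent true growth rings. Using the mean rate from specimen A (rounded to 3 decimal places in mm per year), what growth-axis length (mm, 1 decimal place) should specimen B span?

Specimen A: true growth ring count = 411 − 16 + 13 = 408.
A: 542.3 mm over 408 years gives 542.3 / 408 ≈ 1.329 mm per year.
Length of B = 1.329 × 364 = 483.8 mm.

483.8 mm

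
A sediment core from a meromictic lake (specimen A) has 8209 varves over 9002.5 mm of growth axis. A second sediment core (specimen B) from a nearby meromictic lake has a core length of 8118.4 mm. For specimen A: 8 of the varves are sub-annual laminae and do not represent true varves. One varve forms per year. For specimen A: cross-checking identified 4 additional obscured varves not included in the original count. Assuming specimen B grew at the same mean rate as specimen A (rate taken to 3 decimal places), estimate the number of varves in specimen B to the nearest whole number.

7401 varves

Specimen A: adjusted count: 8209 − 8 + 4 = 8205 varves.
A: Mean rate = 9002.5 mm / 8205 years ≈ 1.097 mm per year.
B spans 8118.4 / 1.097 = 7400.55 years ≈ 7401 varves.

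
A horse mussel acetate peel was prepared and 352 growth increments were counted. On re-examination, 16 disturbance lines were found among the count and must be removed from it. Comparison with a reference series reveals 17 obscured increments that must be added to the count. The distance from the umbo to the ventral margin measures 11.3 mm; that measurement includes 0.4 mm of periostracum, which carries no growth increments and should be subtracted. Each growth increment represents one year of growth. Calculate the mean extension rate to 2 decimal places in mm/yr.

Correcting the raw count gives 352 − 16 + 17 = 353 true growth increments.
The growth record spans 11.3 − 0.4 = 10.9 mm.
Mean rate = 10.9 mm / 353 years ≈ 0.03 mm/yr.

0.03 mm/yr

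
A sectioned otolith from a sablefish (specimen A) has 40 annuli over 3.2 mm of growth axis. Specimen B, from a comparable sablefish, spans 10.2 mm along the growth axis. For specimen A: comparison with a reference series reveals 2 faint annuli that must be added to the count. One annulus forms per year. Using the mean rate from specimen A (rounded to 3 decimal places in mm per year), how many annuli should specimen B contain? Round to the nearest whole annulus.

Specimen A: true annulus count = 40 + 2 = 42.
A: Mean rate = 3.2 mm / 42 years ≈ 0.076 mm/year.
For B, 10.2 / 0.076 = 134.21 years ≈ 134 annuli.

134 annuli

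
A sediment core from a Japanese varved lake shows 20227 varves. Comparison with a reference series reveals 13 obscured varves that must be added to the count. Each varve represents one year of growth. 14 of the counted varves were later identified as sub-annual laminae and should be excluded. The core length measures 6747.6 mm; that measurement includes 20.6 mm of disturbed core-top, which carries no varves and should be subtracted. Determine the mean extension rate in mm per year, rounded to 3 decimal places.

0.333 mm per year

Correcting the raw count gives 20227 − 14 + 13 = 20226 true varves.
The growth record spans 6747.6 − 20.6 = 6727.0 mm.
Extension rate ≈ 6727.0 / 20226 = 0.333 mm per year.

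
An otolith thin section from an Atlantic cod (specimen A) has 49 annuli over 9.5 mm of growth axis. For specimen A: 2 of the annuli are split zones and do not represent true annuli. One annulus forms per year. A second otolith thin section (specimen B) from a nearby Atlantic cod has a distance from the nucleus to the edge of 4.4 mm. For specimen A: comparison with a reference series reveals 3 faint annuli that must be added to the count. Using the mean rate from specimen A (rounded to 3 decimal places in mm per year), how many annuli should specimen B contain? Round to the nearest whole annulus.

Specimen A: true annulus count = 49 − 2 + 3 = 50.
A: Mean rate = 9.5 mm / 50 years ≈ 0.190 mm/yr.
B spans 4.4 / 0.190 = 23.16 years ≈ 23 annuli.

23 annuli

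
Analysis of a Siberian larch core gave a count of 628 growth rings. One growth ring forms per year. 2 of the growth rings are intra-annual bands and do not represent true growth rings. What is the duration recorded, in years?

626 years

True growth ring count = 628 − 2 = 626.
One growth ring per year makes the duration 626 years.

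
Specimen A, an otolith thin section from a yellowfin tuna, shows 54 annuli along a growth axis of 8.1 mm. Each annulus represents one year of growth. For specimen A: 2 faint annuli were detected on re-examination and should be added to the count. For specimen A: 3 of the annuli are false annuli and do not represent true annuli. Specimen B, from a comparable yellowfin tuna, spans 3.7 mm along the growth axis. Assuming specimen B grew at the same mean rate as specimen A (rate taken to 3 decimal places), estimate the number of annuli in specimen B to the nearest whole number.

Specimen A: correcting the raw count gives 54 − 3 + 2 = 53 true annuli.
A: 8.1 mm over 53 years gives 8.1 / 53 ≈ 0.153 mm/yr.
For B, 3.7 / 0.153 = 24.18 years ≈ 24 annuli.

24 annuli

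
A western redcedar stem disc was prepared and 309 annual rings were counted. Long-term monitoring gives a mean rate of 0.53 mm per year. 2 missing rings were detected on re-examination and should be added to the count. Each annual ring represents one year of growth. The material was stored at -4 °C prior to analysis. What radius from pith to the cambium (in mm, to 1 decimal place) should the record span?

164.8 mm

True annual ring count = 309 + 2 = 311.
Predicted length = 0.53 mm/year × 311 years = 164.8 mm.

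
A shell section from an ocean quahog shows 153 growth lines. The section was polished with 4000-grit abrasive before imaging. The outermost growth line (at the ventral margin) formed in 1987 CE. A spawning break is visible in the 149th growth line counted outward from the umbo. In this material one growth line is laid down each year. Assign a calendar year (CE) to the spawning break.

1983 CE

Between growth line 149 and the ventral margin there are 153 − 149 = 4 growth lines.
1987 − 4 = 1983 CE.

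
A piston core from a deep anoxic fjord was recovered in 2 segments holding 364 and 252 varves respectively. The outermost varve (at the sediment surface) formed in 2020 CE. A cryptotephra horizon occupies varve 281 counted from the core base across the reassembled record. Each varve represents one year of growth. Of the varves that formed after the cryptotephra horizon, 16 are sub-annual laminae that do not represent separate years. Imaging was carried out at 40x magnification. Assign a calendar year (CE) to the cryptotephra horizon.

1701 CE

Total varves = 364 + 252 = 616.
616 − 281 = 335 varves lie beyond the cryptotephra horizon toward the sediment surface.
Removing the 16 false varves leaves 335 − 16 = 319 true varves beyond the cryptotephra horizon.
Counting back 319 years from 2020 CE places the cryptotephra horizon in 2020 − 319 = 1701 CE.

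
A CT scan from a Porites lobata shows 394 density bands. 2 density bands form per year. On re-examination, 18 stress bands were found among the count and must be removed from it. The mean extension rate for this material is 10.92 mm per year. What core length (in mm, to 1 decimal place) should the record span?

2053.0 mm

True density band count = 394 − 18 = 376.
376 density bands at 2 per year is 376 / 2 = 188 years.
188 years at 10.92 mm/year gives 10.92 × 188 = 2053.0 mm.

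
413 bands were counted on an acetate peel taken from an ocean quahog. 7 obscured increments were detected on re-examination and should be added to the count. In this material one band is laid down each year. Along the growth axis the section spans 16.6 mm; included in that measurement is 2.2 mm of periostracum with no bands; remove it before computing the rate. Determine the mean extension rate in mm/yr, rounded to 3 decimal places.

Correcting the raw count gives 413 + 7 = 420 true bands.
Removing the 2.2 mm offcut leaves 16.6 − 2.2 = 14.4 mm.
Extension rate ≈ 14.4 / 420 = 0.034 mm/yr.

0.034 mm/yr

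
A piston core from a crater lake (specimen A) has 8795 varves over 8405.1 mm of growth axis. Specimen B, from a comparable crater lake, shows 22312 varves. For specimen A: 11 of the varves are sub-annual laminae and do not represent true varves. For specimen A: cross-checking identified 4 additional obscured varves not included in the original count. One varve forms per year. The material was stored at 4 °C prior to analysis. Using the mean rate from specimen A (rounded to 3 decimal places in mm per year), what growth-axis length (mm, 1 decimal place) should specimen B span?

21330.3 mm

Specimen A: correcting the raw count gives 8795 − 11 + 4 = 8788 true varves.
A: Extension rate ≈ 8405.1 / 8788 = 0.956 mm per year.
Length of B = 0.956 × 22312 = 21330.3 mm.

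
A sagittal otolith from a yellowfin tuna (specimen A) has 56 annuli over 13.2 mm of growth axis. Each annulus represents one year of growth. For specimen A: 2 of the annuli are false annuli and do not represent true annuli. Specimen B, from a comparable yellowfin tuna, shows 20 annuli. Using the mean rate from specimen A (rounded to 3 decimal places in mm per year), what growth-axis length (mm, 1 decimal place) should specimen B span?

Specimen A: correcting the raw count gives 56 − 2 = 54 true annuli.
A: Extension rate ≈ 13.2 / 54 = 0.244 mm/yr.
B's length ≈ 0.244 × 20 = 4.9 mm.

4.9 mm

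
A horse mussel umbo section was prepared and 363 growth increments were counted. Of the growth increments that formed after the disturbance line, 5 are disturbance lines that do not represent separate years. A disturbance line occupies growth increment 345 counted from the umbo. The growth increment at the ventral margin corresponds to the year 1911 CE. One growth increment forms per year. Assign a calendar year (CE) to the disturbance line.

1898 CE

The disturbance line sits at growth increment 345 from the umbo, so 363 − 345 = 18 growth increments formed after it.
Excluding 5 false growth increments: 18 − 5 = 13.
The growth increment at the ventral margin is 1911 CE, so the disturbance line dates to 1911 − 13 = 1898 CE.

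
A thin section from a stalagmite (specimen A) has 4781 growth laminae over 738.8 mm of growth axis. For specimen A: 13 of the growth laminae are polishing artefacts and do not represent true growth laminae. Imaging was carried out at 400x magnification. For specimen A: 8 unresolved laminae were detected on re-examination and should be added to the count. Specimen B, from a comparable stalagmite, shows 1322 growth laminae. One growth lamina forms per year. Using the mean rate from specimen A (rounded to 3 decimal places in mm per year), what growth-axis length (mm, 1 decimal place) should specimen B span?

Specimen A: true growth lamina count = 4781 − 13 + 8 = 4776.
A: Extension rate ≈ 738.8 / 4776 = 0.155 mm/year.
B's length ≈ 0.155 × 1322 = 204.9 mm.

204.9 mm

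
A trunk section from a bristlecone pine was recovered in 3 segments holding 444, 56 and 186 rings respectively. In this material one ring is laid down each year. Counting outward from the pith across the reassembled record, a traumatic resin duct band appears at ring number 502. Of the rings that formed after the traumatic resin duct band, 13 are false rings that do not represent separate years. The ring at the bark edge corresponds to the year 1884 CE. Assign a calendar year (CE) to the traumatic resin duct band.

Total rings = 444 + 56 + 186 = 686.
Between ring 502 and the bark edge there are 686 − 502 = 184 rings.
184 − 13 false = 171 true rings after the traumatic resin duct band.
1884 − 171 = 1713 CE.

1713 CE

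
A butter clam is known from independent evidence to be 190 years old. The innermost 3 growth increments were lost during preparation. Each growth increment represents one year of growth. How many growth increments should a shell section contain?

Expected growth increments over 190 years: 190.
190 − 3 missed = 187 growth increments expected in the prepared section.

187 growth increments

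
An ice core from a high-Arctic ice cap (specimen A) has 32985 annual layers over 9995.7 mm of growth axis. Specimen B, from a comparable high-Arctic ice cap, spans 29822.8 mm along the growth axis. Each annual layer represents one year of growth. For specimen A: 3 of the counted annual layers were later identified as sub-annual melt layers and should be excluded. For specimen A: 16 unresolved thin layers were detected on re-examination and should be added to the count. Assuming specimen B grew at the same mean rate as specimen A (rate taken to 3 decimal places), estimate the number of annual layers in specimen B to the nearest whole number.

98425 annual layers

Specimen A: correcting the raw count gives 32985 − 3 + 16 = 32998 true annual layers.
A: 9995.7 mm over 32998 years gives 9995.7 / 32998 ≈ 0.303 mm per year.
B spans 29822.8 / 0.303 = 98425.08 years ≈ 98425 annual layers.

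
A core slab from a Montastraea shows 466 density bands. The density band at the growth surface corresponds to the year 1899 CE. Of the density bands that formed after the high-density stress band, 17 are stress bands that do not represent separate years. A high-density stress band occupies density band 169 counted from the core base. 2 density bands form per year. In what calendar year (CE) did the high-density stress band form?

1759 CE

Between density band 169 and the growth surface there are 466 − 169 = 297 density bands.
297 − 17 false = 280 true density bands after the high-density stress band.
280 density bands at 2 per year is 280 / 2 = 140 years.
The density band at the growth surface is 1899 CE, so the high-density stress band dates to 1899 − 140 = 1759 CE.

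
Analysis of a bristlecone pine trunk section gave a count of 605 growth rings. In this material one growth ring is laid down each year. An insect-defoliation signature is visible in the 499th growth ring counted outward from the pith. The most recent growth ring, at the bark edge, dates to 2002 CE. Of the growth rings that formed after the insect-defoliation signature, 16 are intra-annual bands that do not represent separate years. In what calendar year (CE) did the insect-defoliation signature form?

Between growth ring 499 and the bark edge there are 605 − 499 = 106 growth rings.
106 − 16 false = 90 true growth rings after the insect-defoliation signature.
The growth ring at the bark edge is 2002 CE, so the insect-defoliation signature dates to 2002 − 90 = 1912 CE.

1912 CE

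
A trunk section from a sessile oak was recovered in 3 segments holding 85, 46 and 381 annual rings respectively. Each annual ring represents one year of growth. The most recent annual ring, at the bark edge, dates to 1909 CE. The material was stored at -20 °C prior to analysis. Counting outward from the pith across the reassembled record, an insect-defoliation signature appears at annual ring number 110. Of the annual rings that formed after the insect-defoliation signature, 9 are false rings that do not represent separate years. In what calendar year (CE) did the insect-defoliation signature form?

Total annual rings = 85 + 46 + 381 = 512.
The insect-defoliation signature sits at annual ring 110 from the pith, so 512 − 110 = 402 annual rings formed after it.
Removing the 9 false annual rings leaves 402 − 9 = 393 true annual rings beyond the insect-defoliation signature.
1909 − 393 = 1516 CE.

1516 CE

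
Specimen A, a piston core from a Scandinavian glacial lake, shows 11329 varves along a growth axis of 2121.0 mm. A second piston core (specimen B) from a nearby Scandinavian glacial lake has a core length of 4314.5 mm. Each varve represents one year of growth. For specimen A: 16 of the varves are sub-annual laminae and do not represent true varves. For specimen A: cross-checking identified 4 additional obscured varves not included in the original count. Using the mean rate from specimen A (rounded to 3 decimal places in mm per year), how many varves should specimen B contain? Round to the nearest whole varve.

23072 varves

Specimen A: adjusted count: 11329 − 16 + 4 = 11317 varves.
A: 2121.0 mm over 11317 years gives 2121.0 / 11317 ≈ 0.187 mm/yr.
Specimen B: 4314.5 mm / 0.187 mm per year = 23072.19 years ≈ 23072 varves.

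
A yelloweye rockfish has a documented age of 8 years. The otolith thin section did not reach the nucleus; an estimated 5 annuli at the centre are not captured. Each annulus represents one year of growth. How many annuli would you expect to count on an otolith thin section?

3 annuli

Expected annuli over 8 years: 8.
Subtracting the 5 annuli not captured gives 8 − 5 = 3 annuli in the record.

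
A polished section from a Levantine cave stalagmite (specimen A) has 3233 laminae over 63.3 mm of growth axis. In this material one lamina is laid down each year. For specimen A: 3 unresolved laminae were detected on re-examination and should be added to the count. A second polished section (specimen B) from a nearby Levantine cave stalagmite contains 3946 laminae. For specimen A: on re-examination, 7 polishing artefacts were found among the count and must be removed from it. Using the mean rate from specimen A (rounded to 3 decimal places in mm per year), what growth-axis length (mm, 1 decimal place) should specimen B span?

78.9 mm

Specimen A: after corrections the count is 3233 − 7 + 3 = 3229 laminae.
A: Mean rate = 63.3 mm / 3229 years ≈ 0.020 mm/year.
Length of B = 0.020 × 3946 = 78.9 mm.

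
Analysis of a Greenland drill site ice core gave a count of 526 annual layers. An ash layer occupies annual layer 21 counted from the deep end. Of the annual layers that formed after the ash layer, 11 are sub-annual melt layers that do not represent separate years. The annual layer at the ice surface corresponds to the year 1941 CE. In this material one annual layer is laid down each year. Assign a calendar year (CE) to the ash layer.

1447 CE

Between annual layer 21 and the ice surface there are 526 − 21 = 505 annual layers.
Removing the 11 false annual layers leaves 505 − 11 = 494 true annual layers beyond the ash layer.
1941 − 494 = 1447 CE.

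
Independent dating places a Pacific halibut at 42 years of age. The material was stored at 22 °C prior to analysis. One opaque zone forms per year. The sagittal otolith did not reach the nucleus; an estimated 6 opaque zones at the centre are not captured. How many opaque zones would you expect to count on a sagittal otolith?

36 opaque zones

Expected opaque zones over 42 years: 42.
Less the 6 uncaptured opaque zones: 42 − 6 = 36.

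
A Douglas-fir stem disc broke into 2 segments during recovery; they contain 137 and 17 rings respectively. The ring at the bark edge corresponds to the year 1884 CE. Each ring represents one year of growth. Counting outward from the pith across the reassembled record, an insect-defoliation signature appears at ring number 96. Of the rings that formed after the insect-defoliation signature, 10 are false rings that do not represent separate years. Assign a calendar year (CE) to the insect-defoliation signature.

Total rings = 137 + 17 = 154.
Between ring 96 and the bark edge there are 154 − 96 = 58 rings.
58 − 10 false = 48 true rings after the insect-defoliation signature.
The ring at the bark edge is 1884 CE, so the insect-defoliation signature dates to 1884 − 48 = 1836 CE.

1836 CE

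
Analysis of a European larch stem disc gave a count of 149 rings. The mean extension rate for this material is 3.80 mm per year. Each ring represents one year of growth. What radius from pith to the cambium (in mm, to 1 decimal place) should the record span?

566.2 mm

149 years of growth are recorded.
149 years at 3.80 mm/year gives 3.80 × 149 = 566.2 mm.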